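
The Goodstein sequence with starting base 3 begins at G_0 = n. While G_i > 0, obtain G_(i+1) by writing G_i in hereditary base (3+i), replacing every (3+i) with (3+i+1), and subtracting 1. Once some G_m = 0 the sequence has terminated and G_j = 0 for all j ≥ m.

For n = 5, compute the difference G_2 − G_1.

step 0: 5 = 3 + 2; sub 4 for 3: 4 + 2; = 6; G_1 = 6−1 = 5
step 1: 5 = 4 + 1; sub 5 for 4: 5 + 1; = 6; G_2 = 6−1 = 5

0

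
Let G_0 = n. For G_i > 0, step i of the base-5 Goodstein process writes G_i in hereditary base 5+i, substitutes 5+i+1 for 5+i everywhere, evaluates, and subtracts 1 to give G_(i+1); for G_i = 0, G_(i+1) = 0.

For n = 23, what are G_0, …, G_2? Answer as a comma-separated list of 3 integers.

G_0=23  [base 5] 4·5 + 3  →[5↦6]→  4·6 + 3 = 27  −1 ⇒ G_1=26
G_1=26  [base 6] 4·6 + 2  →[6↦7]→  4·7 + 2 = 30  −1 ⇒ G_2=29

23, 26, 29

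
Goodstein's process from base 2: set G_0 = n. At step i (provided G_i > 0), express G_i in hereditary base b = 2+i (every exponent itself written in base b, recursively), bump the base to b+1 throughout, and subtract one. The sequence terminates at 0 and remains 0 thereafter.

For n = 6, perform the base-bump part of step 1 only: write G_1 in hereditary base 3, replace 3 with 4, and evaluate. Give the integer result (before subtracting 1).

G_0=6  [base 2] 2^2 + 2  →[2↦3]→  3^3 + 3 = 30  −1 ⇒ G_1=29
G_1=29  [base 3] 3^3 + 2  →[3↦4]→  4^4 + 2 = 258  −1 ⇒ G_2=257

258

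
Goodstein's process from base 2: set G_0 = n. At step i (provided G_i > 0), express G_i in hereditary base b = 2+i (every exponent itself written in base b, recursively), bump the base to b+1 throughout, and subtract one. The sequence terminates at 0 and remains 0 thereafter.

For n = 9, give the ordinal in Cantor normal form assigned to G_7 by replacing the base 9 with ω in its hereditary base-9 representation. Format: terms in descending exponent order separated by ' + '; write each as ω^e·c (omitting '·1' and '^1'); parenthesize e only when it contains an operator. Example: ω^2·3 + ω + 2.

step 0: 9 = 2^(2 + 1) + 1; sub 3 for 2: 3^(3 + 1) + 1; = 82; G_1 = 82−1 = 81
step 1: 81 = 3^(3 + 1); sub 4 for 3: 4^(4 + 1); = 1024; G_2 = 1024−1 = 1023
step 2: 1023 = 3·4^4 + 3·4^3 + 3·4^2 + 3·4 + 3; sub 5 for 4: 3·5^5 + 3·5^3 + 3·5^2 + 3·5 + 3; = 9843; G_3 = 9843−1 = 9842
step 3: 9842 = 3·5^5 + 3·5^3 + 3·5^2 + 3·5 + 2; sub 6 for 5: 3·6^6 + 3·6^3 + 3·6^2 + 3·6 + 2; = 140744; G_4 = 140744−1 = 140743
step 4: 140743 = 3·6^6 + 3·6^3 + 3·6^2 + 3·6 + 1; sub 7 for 6: 3·7^7 + 3·7^3 + 3·7^2 + 3·7 + 1; = 2471827; G_5 = 2471827−1 = 2471826
step 5: 2471826 = 3·7^7 + 3·7^3 + 3·7^2 + 3·7; sub 8 for 7: 3·8^8 + 3·8^3 + 3·8^2 + 3·8; = 50333400; G_6 = 50333400−1 = 50333399
step 6: 50333399 = 3·8^8 + 3·8^3 + 3·8^2 + 2·8 + 7; sub 9 for 8: 3·9^9 + 3·9^3 + 3·9^2 + 2·9 + 7; = 1162263922; G_7 = 1162263922−1 = 1162263921
step 7: 1162263921 = 3·9^9 + 3·9^3 + 3·9^2 + 2·9 + 6; sub 10 for 9: 3·10^10 + 3·10^3 + 3·10^2 + 2·10 + 6; = 30000003326; G_8 = 30000003326−1 = 30000003325

ω^ω·3 + ω^3·3 + ω^2·3 + ω·2 + 6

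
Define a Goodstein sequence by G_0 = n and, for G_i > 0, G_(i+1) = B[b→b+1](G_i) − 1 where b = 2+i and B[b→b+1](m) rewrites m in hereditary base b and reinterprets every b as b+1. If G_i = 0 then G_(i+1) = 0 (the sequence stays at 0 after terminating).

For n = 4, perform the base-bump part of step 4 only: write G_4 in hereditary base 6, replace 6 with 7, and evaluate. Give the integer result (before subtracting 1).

110

i=0: 4 = 2^2 (b=2); 2→3: 3^3 = 27; 27−1 = 26
i=1: 26 = 2·3^2 + 2·3 + 2 (b=3); 3→4: 2·4^2 + 2·4 + 2 = 42; 42−1 = 41
i=2: 41 = 2·4^2 + 2·4 + 1 (b=4); 4→5: 2·5^2 + 2·5 + 1 = 61; 61−1 = 60
i=3: 60 = 2·5^2 + 2·5 (b=5); 5→6: 2·6^2 + 2·6 = 84; 84−1 = 83
i=4: 83 = 2·6^2 + 6 + 5 (b=6); 6→7: 2·7^2 + 7 + 5 = 110; 110−1 = 109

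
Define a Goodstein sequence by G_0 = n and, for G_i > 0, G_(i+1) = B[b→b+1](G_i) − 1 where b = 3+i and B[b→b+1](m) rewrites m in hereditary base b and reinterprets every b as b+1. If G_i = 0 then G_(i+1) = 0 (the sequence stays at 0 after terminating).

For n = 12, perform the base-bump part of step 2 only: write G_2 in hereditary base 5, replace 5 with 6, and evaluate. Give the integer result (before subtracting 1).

38

G_0=12  [base 3] 3^2 + 3  →[3↦4]→  4^2 + 4 = 20  −1 ⇒ G_1=19
G_1=19  [base 4] 4^2 + 3  →[4↦5]→  5^2 + 3 = 28  −1 ⇒ G_2=27
G_2=27  [base 5] 5^2 + 2  →[5↦6]→  6^2 + 2 = 38  −1 ⇒ G_3=37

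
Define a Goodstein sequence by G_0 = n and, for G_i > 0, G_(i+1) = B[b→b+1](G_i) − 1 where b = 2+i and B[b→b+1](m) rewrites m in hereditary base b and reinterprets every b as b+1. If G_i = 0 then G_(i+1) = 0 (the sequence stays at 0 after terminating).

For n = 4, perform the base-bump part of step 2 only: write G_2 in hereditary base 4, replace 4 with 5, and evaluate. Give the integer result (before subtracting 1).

step 0: 4 = 2^2; sub 3 for 2: 3^3; = 27; G_1 = 27−1 = 26
step 1: 26 = 2·3^2 + 2·3 + 2; sub 4 for 3: 2·4^2 + 2·4 + 2; = 42; G_2 = 42−1 = 41
step 2: 41 = 2·4^2 + 2·4 + 1; sub 5 for 4: 2·5^2 + 2·5 + 1; = 61; G_3 = 61−1 = 60

61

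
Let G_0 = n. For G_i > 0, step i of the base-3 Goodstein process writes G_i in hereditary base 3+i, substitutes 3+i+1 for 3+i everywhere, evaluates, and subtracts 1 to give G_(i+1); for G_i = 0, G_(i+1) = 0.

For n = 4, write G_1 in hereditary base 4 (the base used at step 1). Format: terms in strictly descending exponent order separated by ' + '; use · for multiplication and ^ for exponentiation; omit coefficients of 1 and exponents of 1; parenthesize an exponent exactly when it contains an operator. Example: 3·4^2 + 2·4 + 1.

4

i=0: 4 = 3 + 1 (b=3); 3→4: 4 + 1 = 5; 5−1 = 4
i=1: 4 = 4 (b=4); 4→5: 5 = 5; 5−1 = 4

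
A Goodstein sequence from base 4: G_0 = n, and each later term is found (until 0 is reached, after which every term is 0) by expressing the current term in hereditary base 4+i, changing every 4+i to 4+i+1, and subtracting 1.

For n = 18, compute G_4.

[0] 18 ≡ 4^2 + 2 (base 4). Lift 5: 27. −1: 26.
[1] 26 ≡ 5^2 + 1 (base 5). Lift 6: 37. −1: 36.
[2] 36 ≡ 6^2 (base 6). Lift 7: 49. −1: 48.
[3] 48 ≡ 6·7 + 6 (base 7). Lift 8: 54. −1: 53.

53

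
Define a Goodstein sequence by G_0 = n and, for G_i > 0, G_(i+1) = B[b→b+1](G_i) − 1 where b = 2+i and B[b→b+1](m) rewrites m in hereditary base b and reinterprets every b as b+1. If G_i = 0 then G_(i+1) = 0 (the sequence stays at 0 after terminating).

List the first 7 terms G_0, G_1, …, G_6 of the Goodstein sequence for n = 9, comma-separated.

G_0=9  [base 2] 2^(2 + 1) + 1  →[2↦3]→  3^(3 + 1) + 1 = 82  −1 ⇒ G_1=81
G_1=81  [base 3] 3^(3 + 1)  →[3↦4]→  4^(4 + 1) = 1024  −1 ⇒ G_2=1023
G_2=1023  [base 4] 3·4^4 + 3·4^3 + 3·4^2 + 3·4 + 3  →[4↦5]→  3·5^5 + 3·5^3 + 3·5^2 + 3·5 + 3 = 9843  −1 ⇒ G_3=9842
G_3=9842  [base 5] 3·5^5 + 3·5^3 + 3·5^2 + 3·5 + 2  →[5↦6]→  3·6^6 + 3·6^3 + 3·6^2 + 3·6 + 2 = 140744  −1 ⇒ G_4=140743
G_4=140743  [base 6] 3·6^6 + 3·6^3 + 3·6^2 + 3·6 + 1  →[6↦7]→  3·7^7 + 3·7^3 + 3·7^2 + 3·7 + 1 = 2471827  −1 ⇒ G_5=2471826
G_5=2471826  [base 7] 3·7^7 + 3·7^3 + 3·7^2 + 3·7  →[7↦8]→  3·8^8 + 3·8^3 + 3·8^2 + 3·8 = 50333400  −1 ⇒ G_6=50333399

9, 81, 1023, 9842, 140743, 2471826, 50333399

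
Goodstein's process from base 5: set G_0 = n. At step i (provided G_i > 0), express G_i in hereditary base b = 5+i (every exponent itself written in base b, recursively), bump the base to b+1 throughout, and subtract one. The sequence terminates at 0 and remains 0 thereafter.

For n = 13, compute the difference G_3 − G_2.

1

G_0 = 13. HB_5(13) = 2·5 + 3. Bump = 15. G_1 = 14.
G_1 = 14. HB_6(14) = 2·6 + 2. Bump = 16. G_2 = 15.
G_2 = 15. HB_7(15) = 2·7 + 1. Bump = 17. G_3 = 16.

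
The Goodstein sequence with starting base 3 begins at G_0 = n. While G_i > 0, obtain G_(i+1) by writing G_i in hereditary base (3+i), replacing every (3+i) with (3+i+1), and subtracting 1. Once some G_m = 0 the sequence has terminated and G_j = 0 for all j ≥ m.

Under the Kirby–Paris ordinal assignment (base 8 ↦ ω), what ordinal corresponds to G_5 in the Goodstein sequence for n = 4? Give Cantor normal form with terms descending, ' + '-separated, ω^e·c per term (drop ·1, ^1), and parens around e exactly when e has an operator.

G_0 = 4. HB_3(4) = 3 + 1. Bump = 5. G_1 = 4.
G_1 = 4. HB_4(4) = 4. Bump = 5. G_2 = 4.
G_2 = 4. HB_5(4) = 4. Bump = 4. G_3 = 3.
G_3 = 3. HB_6(3) = 3. Bump = 3. G_4 = 2.
G_4 = 2. HB_7(2) = 2. Bump = 2. G_5 = 1.
G_5 = 1. HB_8(1) = 1. Bump = 1. G_6 = 0.

1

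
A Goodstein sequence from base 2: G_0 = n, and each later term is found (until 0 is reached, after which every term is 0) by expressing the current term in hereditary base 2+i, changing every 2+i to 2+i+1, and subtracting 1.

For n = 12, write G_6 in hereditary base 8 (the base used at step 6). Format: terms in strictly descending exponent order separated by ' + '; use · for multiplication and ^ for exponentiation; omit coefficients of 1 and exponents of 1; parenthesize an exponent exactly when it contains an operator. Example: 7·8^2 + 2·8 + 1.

8^(8 + 1) + 2·8^2 + 8 + 3

G_0=12  [base 2] 2^(2 + 1) + 2^2  →[2↦3]→  3^(3 + 1) + 3^3 = 108  −1 ⇒ G_1=107
G_1=107  [base 3] 3^(3 + 1) + 2·3^2 + 2·3 + 2  →[3↦4]→  4^(4 + 1) + 2·4^2 + 2·4 + 2 = 1066  −1 ⇒ G_2=1065
G_2=1065  [base 4] 4^(4 + 1) + 2·4^2 + 2·4 + 1  →[4↦5]→  5^(5 + 1) + 2·5^2 + 2·5 + 1 = 15686  −1 ⇒ G_3=15685
G_3=15685  [base 5] 5^(5 + 1) + 2·5^2 + 2·5  →[5↦6]→  6^(6 + 1) + 2·6^2 + 2·6 = 280020  −1 ⇒ G_4=280019
G_4=280019  [base 6] 6^(6 + 1) + 2·6^2 + 6 + 5  →[6↦7]→  7^(7 + 1) + 2·7^2 + 7 + 5 = 5764911  −1 ⇒ G_5=5764910
G_5=5764910  [base 7] 7^(7 + 1) + 2·7^2 + 7 + 4  →[7↦8]→  8^(8 + 1) + 2·8^2 + 8 + 4 = 134217868  −1 ⇒ G_6=134217867
G_6=134217867  [base 8] 8^(8 + 1) + 2·8^2 + 8 + 3  →[8↦9]→  9^(9 + 1) + 2·9^2 + 9 + 3 = 3486784575  −1 ⇒ G_7=3486784574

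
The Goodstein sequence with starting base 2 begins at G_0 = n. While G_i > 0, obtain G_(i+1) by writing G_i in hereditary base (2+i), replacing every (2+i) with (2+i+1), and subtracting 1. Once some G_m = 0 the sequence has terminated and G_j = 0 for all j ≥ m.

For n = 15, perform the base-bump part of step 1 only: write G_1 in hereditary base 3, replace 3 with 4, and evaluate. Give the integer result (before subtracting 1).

1284

G_0=15  [base 2] 2^(2 + 1) + 2^2 + 2 + 1  →[2↦3]→  3^(3 + 1) + 3^3 + 3 + 1 = 112  −1 ⇒ G_1=111
G_1=111  [base 3] 3^(3 + 1) + 3^3 + 3  →[3↦4]→  4^(4 + 1) + 4^4 + 4 = 1284  −1 ⇒ G_2=1283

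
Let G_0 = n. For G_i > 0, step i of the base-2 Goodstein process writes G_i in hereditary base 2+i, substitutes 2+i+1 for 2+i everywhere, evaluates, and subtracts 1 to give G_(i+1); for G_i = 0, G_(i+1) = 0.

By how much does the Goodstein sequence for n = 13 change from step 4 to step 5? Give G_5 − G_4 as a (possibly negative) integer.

G_0=13  [base 2] 2^(2 + 1) + 2^2 + 1  →[2↦3]→  3^(3 + 1) + 3^3 + 1 = 109  −1 ⇒ G_1=108
G_1=108  [base 3] 3^(3 + 1) + 3^3  →[3↦4]→  4^(4 + 1) + 4^4 = 1280  −1 ⇒ G_2=1279
G_2=1279  [base 4] 4^(4 + 1) + 3·4^3 + 3·4^2 + 3·4 + 3  →[4↦5]→  5^(5 + 1) + 3·5^3 + 3·5^2 + 3·5 + 3 = 16093  −1 ⇒ G_3=16092
G_3=16092  [base 5] 5^(5 + 1) + 3·5^3 + 3·5^2 + 3·5 + 2  →[5↦6]→  6^(6 + 1) + 3·6^3 + 3·6^2 + 3·6 + 2 = 280712  −1 ⇒ G_4=280711
G_4=280711  [base 6] 6^(6 + 1) + 3·6^3 + 3·6^2 + 3·6 + 1  →[6↦7]→  7^(7 + 1) + 3·7^3 + 3·7^2 + 3·7 + 1 = 5765999  −1 ⇒ G_5=5765998

5485287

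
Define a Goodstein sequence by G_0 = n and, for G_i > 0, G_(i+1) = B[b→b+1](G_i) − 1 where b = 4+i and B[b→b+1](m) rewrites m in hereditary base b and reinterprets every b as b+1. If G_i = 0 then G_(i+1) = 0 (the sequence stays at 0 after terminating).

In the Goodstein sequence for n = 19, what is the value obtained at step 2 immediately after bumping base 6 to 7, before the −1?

50

G_0=19  [base 4] 4^2 + 3  →[4↦5]→  5^2 + 3 = 28  −1 ⇒ G_1=27
G_1=27  [base 5] 5^2 + 2  →[5↦6]→  6^2 + 2 = 38  −1 ⇒ G_2=37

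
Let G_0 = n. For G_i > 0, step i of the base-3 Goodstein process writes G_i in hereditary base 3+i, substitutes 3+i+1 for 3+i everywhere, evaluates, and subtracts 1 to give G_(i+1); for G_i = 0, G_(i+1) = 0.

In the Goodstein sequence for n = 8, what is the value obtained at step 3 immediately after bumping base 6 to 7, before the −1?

i=0: 8 = 2·3 + 2 (b=3); 3→4: 2·4 + 2 = 10; 10−1 = 9
i=1: 9 = 2·4 + 1 (b=4); 4→5: 2·5 + 1 = 11; 11−1 = 10
i=2: 10 = 2·5 (b=5); 5→6: 2·6 = 12; 12−1 = 11
i=3: 11 = 6 + 5 (b=6); 6→7: 7 + 5 = 12; 12−1 = 11

12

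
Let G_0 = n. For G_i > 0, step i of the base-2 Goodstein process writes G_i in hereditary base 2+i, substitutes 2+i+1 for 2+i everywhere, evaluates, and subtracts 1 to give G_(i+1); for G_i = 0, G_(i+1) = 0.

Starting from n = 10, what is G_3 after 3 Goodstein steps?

15625

i=0: 10 = 2^(2 + 1) + 2 (b=2); 2→3: 3^(3 + 1) + 3 = 84; 84−1 = 83
i=1: 83 = 3^(3 + 1) + 2 (b=3); 3→4: 4^(4 + 1) + 2 = 1026; 1026−1 = 1025
i=2: 1025 = 4^(4 + 1) + 1 (b=4); 4→5: 5^(5 + 1) + 1 = 15626; 15626−1 = 15625
i=3: 15625 = 5^(5 + 1) (b=5); 5→6: 6^(6 + 1) = 279936; 279936−1 = 279935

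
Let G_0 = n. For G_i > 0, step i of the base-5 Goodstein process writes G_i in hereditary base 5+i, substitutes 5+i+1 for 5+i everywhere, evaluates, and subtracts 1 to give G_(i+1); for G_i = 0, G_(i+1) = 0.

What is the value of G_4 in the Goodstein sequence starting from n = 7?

step 0: 7 = 5 + 2; sub 6 for 5: 6 + 2; = 8; G_1 = 8−1 = 7
step 1: 7 = 6 + 1; sub 7 for 6: 7 + 1; = 8; G_2 = 8−1 = 7
step 2: 7 = 7; sub 8 for 7: 8; = 8; G_3 = 8−1 = 7
step 3: 7 = 7; sub 9 for 8: 7; = 7; G_4 = 7−1 = 6
step 4: 6 = 6; sub 10 for 9: 6; = 6; G_5 = 6−1 = 5

6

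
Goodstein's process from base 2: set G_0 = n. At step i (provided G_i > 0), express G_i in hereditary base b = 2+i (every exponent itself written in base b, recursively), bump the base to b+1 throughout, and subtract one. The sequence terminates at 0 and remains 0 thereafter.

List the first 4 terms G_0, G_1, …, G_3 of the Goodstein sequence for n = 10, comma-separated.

10, 83, 1025, 15625

G_0=10  [base 2] 2^(2 + 1) + 2  →[2↦3]→  3^(3 + 1) + 3 = 84  −1 ⇒ G_1=83
G_1=83  [base 3] 3^(3 + 1) + 2  →[3↦4]→  4^(4 + 1) + 2 = 1026  −1 ⇒ G_2=1025
G_2=1025  [base 4] 4^(4 + 1) + 1  →[4↦5]→  5^(5 + 1) + 1 = 15626  −1 ⇒ G_3=15625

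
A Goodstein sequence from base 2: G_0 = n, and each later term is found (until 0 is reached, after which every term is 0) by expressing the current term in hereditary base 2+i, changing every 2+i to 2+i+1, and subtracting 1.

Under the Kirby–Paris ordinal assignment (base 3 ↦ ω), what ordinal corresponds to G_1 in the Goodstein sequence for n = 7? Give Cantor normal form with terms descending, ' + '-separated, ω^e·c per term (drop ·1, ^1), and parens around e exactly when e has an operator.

ω^ω + ω

step 0: 7 = 2^2 + 2 + 1; sub 3 for 2: 3^3 + 3 + 1; = 31; G_1 = 31−1 = 30
step 1: 30 = 3^3 + 3; sub 4 for 3: 4^4 + 4; = 260; G_2 = 260−1 = 259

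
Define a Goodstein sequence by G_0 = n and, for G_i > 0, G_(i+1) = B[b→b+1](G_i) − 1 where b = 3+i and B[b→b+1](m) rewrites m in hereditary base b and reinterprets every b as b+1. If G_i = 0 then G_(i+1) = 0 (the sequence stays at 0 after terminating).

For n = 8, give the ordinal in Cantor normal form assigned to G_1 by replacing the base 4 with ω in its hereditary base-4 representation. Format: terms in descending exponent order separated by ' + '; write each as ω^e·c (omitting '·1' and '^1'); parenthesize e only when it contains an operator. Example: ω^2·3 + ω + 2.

[0] 8 ≡ 2·3 + 2 (base 3). Lift 4: 10. −1: 9.
[1] 9 ≡ 2·4 + 1 (base 4). Lift 5: 11. −1: 10.

ω·2 + 1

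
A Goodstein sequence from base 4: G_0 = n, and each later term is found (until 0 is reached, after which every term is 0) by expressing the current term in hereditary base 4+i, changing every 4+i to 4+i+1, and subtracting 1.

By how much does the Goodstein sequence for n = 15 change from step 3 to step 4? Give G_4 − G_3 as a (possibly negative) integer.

2

G_0 = 15. HB_4(15) = 3·4 + 3. Bump = 18. G_1 = 17.
G_1 = 17. HB_5(17) = 3·5 + 2. Bump = 20. G_2 = 19.
G_2 = 19. HB_6(19) = 3·6 + 1. Bump = 22. G_3 = 21.
G_3 = 21. HB_7(21) = 3·7. Bump = 24. G_4 = 23.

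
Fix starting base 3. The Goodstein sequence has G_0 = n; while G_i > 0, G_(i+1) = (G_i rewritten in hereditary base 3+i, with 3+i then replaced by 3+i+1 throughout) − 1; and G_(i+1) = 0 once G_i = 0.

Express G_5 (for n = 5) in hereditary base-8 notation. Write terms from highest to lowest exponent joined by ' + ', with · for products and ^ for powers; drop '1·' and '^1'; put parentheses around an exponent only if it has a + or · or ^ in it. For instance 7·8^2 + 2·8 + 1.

3

step 0: 5 = 3 + 2; sub 4 for 3: 4 + 2; = 6; G_1 = 6−1 = 5
step 1: 5 = 4 + 1; sub 5 for 4: 5 + 1; = 6; G_2 = 6−1 = 5
step 2: 5 = 5; sub 6 for 5: 6; = 6; G_3 = 6−1 = 5
step 3: 5 = 5; sub 7 for 6: 5; = 5; G_4 = 5−1 = 4
step 4: 4 = 4; sub 8 for 7: 4; = 4; G_5 = 4−1 = 3
step 5: 3 = 3; sub 9 for 8: 3; = 3; G_6 = 3−1 = 2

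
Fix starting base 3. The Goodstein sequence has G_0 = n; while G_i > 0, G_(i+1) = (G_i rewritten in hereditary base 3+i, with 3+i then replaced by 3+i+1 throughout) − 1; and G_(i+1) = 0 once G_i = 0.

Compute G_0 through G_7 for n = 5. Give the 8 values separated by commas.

(0) 5|_3 = 3 + 2 ↦ 4 + 2|_4 = 6 ⇒ 5
(1) 5|_4 = 4 + 1 ↦ 5 + 1|_5 = 6 ⇒ 5
(2) 5|_5 = 5 ↦ 6|_6 = 6 ⇒ 5
(3) 5|_6 = 5 ↦ 5|_7 = 5 ⇒ 4
(4) 4|_7 = 4 ↦ 4|_8 = 4 ⇒ 3
(5) 3|_8 = 3 ↦ 3|_9 = 3 ⇒ 2
(6) 2|_9 = 2 ↦ 2|_10 = 2 ⇒ 1

5, 5, 5, 5, 4, 3, 2, 1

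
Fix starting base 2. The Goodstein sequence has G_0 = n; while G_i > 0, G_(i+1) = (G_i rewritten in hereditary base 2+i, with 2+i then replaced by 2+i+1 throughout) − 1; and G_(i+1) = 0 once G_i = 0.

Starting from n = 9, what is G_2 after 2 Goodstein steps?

1023

9 —HB2→ 2^(2 + 1) + 1 —bump→ 3^(3 + 1) + 1 = 82 —(−1)→ 81
81 —HB3→ 3^(3 + 1) —bump→ 4^(4 + 1) = 1024 —(−1)→ 1023
1023 —HB4→ 3·4^4 + 3·4^3 + 3·4^2 + 3·4 + 3 —bump→ 3·5^5 + 3·5^3 + 3·5^2 + 3·5 + 3 = 9843 —(−1)→ 9842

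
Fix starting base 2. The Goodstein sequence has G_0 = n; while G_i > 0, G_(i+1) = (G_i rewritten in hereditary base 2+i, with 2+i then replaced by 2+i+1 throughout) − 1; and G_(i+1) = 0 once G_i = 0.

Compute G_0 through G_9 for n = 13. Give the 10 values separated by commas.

13, 108, 1279, 16092, 280711, 5765998, 134219479, 3486786855, 100000003325, 3138428381103

G_0=13  [base 2] 2^(2 + 1) + 2^2 + 1  →[2↦3]→  3^(3 + 1) + 3^3 + 1 = 109  −1 ⇒ G_1=108
G_1=108  [base 3] 3^(3 + 1) + 3^3  →[3↦4]→  4^(4 + 1) + 4^4 = 1280  −1 ⇒ G_2=1279
G_2=1279  [base 4] 4^(4 + 1) + 3·4^3 + 3·4^2 + 3·4 + 3  →[4↦5]→  5^(5 + 1) + 3·5^3 + 3·5^2 + 3·5 + 3 = 16093  −1 ⇒ G_3=16092
G_3=16092  [base 5] 5^(5 + 1) + 3·5^3 + 3·5^2 + 3·5 + 2  →[5↦6]→  6^(6 + 1) + 3·6^3 + 3·6^2 + 3·6 + 2 = 280712  −1 ⇒ G_4=280711
G_4=280711  [base 6] 6^(6 + 1) + 3·6^3 + 3·6^2 + 3·6 + 1  →[6↦7]→  7^(7 + 1) + 3·7^3 + 3·7^2 + 3·7 + 1 = 5765999  −1 ⇒ G_5=5765998
G_5=5765998  [base 7] 7^(7 + 1) + 3·7^3 + 3·7^2 + 3·7  →[7↦8]→  8^(8 + 1) + 3·8^3 + 3·8^2 + 3·8 = 134219480  −1 ⇒ G_6=134219479
G_6=134219479  [base 8] 8^(8 + 1) + 3·8^3 + 3·8^2 + 2·8 + 7  →[8↦9]→  9^(9 + 1) + 3·9^3 + 3·9^2 + 2·9 + 7 = 3486786856  −1 ⇒ G_7=3486786855
G_7=3486786855  [base 9] 9^(9 + 1) + 3·9^3 + 3·9^2 + 2·9 + 6  →[9↦10]→  10^(10 + 1) + 3·10^3 + 3·10^2 + 2·10 + 6 = 100000003326  −1 ⇒ G_8=100000003325
G_8=100000003325  [base 10] 10^(10 + 1) + 3·10^3 + 3·10^2 + 2·10 + 5  →[10↦11]→  11^(11 + 1) + 3·11^3 + 3·11^2 + 2·11 + 5 = 3138428381104  −1 ⇒ G_9=3138428381103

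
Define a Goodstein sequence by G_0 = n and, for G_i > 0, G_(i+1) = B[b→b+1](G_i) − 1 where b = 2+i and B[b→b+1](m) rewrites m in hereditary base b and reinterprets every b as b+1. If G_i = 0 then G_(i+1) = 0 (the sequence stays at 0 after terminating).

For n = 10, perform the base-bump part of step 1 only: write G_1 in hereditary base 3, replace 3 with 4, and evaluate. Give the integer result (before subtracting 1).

step 0: 10 = 2^(2 + 1) + 2; sub 3 for 2: 3^(3 + 1) + 3; = 84; G_1 = 84−1 = 83
step 1: 83 = 3^(3 + 1) + 2; sub 4 for 3: 4^(4 + 1) + 2; = 1026; G_2 = 1026−1 = 1025

1026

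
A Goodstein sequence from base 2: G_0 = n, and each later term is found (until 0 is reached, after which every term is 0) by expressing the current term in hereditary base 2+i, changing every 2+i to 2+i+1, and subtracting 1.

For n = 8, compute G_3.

[0] 8 ≡ 2^(2 + 1) (base 2). Lift 3: 81. −1: 80.
[1] 80 ≡ 2·3^3 + 2·3^2 + 2·3 + 2 (base 3). Lift 4: 554. −1: 553.
[2] 553 ≡ 2·4^4 + 2·4^2 + 2·4 + 1 (base 4). Lift 5: 6311. −1: 6310.
[3] 6310 ≡ 2·5^5 + 2·5^2 + 2·5 (base 5). Lift 6: 93396. −1: 93395.

6310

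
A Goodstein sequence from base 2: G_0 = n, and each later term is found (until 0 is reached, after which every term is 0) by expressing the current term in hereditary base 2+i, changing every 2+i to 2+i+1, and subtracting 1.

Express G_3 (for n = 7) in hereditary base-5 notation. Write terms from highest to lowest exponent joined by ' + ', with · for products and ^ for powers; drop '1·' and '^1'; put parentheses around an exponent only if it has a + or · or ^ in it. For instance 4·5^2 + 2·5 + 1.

5^5 + 2

i=0: 7 = 2^2 + 2 + 1 (b=2); 2→3: 3^3 + 3 + 1 = 31; 31−1 = 30
i=1: 30 = 3^3 + 3 (b=3); 3→4: 4^4 + 4 = 260; 260−1 = 259
i=2: 259 = 4^4 + 3 (b=4); 4→5: 5^5 + 3 = 3128; 3128−1 = 3127
i=3: 3127 = 5^5 + 2 (b=5); 5→6: 6^6 + 2 = 46658; 46658−1 = 46657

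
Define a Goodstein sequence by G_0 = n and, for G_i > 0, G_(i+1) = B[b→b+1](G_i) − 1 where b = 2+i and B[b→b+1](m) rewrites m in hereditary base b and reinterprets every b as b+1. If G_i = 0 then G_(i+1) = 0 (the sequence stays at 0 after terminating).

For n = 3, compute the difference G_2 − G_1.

(0) 3|_2 = 2 + 1 ↦ 3 + 1|_3 = 4 ⇒ 3
(1) 3|_3 = 3 ↦ 4|_4 = 4 ⇒ 3

0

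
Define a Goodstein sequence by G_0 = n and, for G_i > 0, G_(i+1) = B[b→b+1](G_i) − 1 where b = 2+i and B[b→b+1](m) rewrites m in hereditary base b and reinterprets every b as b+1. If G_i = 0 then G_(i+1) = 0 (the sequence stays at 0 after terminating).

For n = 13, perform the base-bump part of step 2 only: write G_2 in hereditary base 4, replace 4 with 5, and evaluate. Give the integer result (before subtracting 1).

13 —HB2→ 2^(2 + 1) + 2^2 + 1 —bump→ 3^(3 + 1) + 3^3 + 1 = 109 —(−1)→ 108
108 —HB3→ 3^(3 + 1) + 3^3 —bump→ 4^(4 + 1) + 4^4 = 1280 —(−1)→ 1279
1279 —HB4→ 4^(4 + 1) + 3·4^3 + 3·4^2 + 3·4 + 3 —bump→ 5^(5 + 1) + 3·5^3 + 3·5^2 + 3·5 + 3 = 16093 —(−1)→ 16092

16093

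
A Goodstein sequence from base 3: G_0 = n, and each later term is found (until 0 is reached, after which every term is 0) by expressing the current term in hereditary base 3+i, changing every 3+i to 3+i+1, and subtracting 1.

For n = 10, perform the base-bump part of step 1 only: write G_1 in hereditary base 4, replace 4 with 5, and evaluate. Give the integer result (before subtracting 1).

base 3: 10 = 3^2 + 1; at 4: 4^2 + 1 = 17; next = 16
base 4: 16 = 4^2; at 5: 5^2 = 25; next = 24

25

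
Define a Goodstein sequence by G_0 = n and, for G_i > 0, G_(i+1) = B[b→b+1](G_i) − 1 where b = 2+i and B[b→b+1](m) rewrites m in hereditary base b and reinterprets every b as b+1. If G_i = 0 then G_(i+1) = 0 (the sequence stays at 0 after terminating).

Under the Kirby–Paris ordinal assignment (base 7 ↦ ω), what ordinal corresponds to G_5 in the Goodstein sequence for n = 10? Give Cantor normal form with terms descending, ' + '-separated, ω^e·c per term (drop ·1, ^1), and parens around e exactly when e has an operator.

ω^ω·5 + ω^5·5 + ω^4·5 + ω^3·5 + ω^2·5 + ω·5 + 4

10 —HB2→ 2^(2 + 1) + 2 —bump→ 3^(3 + 1) + 3 = 84 —(−1)→ 83
83 —HB3→ 3^(3 + 1) + 2 —bump→ 4^(4 + 1) + 2 = 1026 —(−1)→ 1025
1025 —HB4→ 4^(4 + 1) + 1 —bump→ 5^(5 + 1) + 1 = 15626 —(−1)→ 15625
15625 —HB5→ 5^(5 + 1) —bump→ 6^(6 + 1) = 279936 —(−1)→ 279935
279935 —HB6→ 5·6^6 + 5·6^5 + 5·6^4 + 5·6^3 + 5·6^2 + 5·6 + 5 —bump→ 5·7^7 + 5·7^5 + 5·7^4 + 5·7^3 + 5·7^2 + 5·7 + 5 = 4215755 —(−1)→ 4215754
4215754 —HB7→ 5·7^7 + 5·7^5 + 5·7^4 + 5·7^3 + 5·7^2 + 5·7 + 4 —bump→ 5·8^8 + 5·8^5 + 5·8^4 + 5·8^3 + 5·8^2 + 5·8 + 4 = 84073324 —(−1)→ 84073323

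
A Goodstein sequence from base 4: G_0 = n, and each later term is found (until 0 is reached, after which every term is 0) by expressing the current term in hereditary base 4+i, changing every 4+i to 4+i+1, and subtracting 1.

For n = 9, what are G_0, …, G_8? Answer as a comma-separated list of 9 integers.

base 4: 9 = 2·4 + 1; at 5: 2·5 + 1 = 11; next = 10
base 5: 10 = 2·5; at 6: 2·6 = 12; next = 11
base 6: 11 = 6 + 5; at 7: 7 + 5 = 12; next = 11
base 7: 11 = 7 + 4; at 8: 8 + 4 = 12; next = 11
base 8: 11 = 8 + 3; at 9: 9 + 3 = 12; next = 11
base 9: 11 = 9 + 2; at 10: 10 + 2 = 12; next = 11
base 10: 11 = 10 + 1; at 11: 11 + 1 = 12; next = 11
base 11: 11 = 11; at 12: 12 = 12; next = 11

9, 10, 11, 11, 11, 11, 11, 11, 11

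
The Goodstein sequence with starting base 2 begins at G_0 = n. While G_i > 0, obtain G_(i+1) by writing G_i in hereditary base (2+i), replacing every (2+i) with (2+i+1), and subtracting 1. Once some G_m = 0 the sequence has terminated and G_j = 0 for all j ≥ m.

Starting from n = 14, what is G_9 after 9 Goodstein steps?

base 2: 14 = 2^(2 + 1) + 2^2 + 2; at 3: 3^(3 + 1) + 3^3 + 3 = 111; next = 110
base 3: 110 = 3^(3 + 1) + 3^3 + 2; at 4: 4^(4 + 1) + 4^4 + 2 = 1282; next = 1281
base 4: 1281 = 4^(4 + 1) + 4^4 + 1; at 5: 5^(5 + 1) + 5^5 + 1 = 18751; next = 18750
base 5: 18750 = 5^(5 + 1) + 5^5; at 6: 6^(6 + 1) + 6^6 = 326592; next = 326591
base 6: 326591 = 6^(6 + 1) + 5·6^5 + 5·6^4 + 5·6^3 + 5·6^2 + 5·6 + 5; at 7: 7^(7 + 1) + 5·7^5 + 5·7^4 + 5·7^3 + 5·7^2 + 5·7 + 5 = 5862841; next = 5862840
base 7: 5862840 = 7^(7 + 1) + 5·7^5 + 5·7^4 + 5·7^3 + 5·7^2 + 5·7 + 4; at 8: 8^(8 + 1) + 5·8^5 + 5·8^4 + 5·8^3 + 5·8^2 + 5·8 + 4 = 134404972; next = 134404971
base 8: 134404971 = 8^(8 + 1) + 5·8^5 + 5·8^4 + 5·8^3 + 5·8^2 + 5·8 + 3; at 9: 9^(9 + 1) + 5·9^5 + 5·9^4 + 5·9^3 + 5·9^2 + 5·9 + 3 = 3487116549; next = 3487116548
base 9: 3487116548 = 9^(9 + 1) + 5·9^5 + 5·9^4 + 5·9^3 + 5·9^2 + 5·9 + 2; at 10: 10^(10 + 1) + 5·10^5 + 5·10^4 + 5·10^3 + 5·10^2 + 5·10 + 2 = 100000555552; next = 100000555551
base 10: 100000555551 = 10^(10 + 1) + 5·10^5 + 5·10^4 + 5·10^3 + 5·10^2 + 5·10 + 1; at 11: 11^(11 + 1) + 5·11^5 + 5·11^4 + 5·11^3 + 5·11^2 + 5·11 + 1 = 3138429262497; next = 3138429262496

3138429262496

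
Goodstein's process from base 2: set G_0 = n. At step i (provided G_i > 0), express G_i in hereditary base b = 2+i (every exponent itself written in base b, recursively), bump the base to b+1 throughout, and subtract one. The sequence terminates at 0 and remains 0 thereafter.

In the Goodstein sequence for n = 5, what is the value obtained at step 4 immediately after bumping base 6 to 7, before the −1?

1198

i=0: 5 = 2^2 + 1 (b=2); 2→3: 3^3 + 1 = 28; 28−1 = 27
i=1: 27 = 3^3 (b=3); 3→4: 4^4 = 256; 256−1 = 255
i=2: 255 = 3·4^3 + 3·4^2 + 3·4 + 3 (b=4); 4→5: 3·5^3 + 3·5^2 + 3·5 + 3 = 468; 468−1 = 467
i=3: 467 = 3·5^3 + 3·5^2 + 3·5 + 2 (b=5); 5→6: 3·6^3 + 3·6^2 + 3·6 + 2 = 776; 776−1 = 775
i=4: 775 = 3·6^3 + 3·6^2 + 3·6 + 1 (b=6); 6→7: 3·7^3 + 3·7^2 + 3·7 + 1 = 1198; 1198−1 = 1197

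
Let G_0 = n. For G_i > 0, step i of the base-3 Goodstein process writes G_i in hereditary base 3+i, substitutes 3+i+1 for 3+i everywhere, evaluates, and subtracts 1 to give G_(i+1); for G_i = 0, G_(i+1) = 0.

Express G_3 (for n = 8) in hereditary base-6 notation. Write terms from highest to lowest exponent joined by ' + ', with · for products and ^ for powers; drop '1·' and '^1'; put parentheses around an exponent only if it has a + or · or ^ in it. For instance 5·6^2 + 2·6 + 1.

6 + 5

base 3: 8 = 2·3 + 2; at 4: 2·4 + 2 = 10; next = 9
base 4: 9 = 2·4 + 1; at 5: 2·5 + 1 = 11; next = 10
base 5: 10 = 2·5; at 6: 2·6 = 12; next = 11
base 6: 11 = 6 + 5; at 7: 7 + 5 = 12; next = 11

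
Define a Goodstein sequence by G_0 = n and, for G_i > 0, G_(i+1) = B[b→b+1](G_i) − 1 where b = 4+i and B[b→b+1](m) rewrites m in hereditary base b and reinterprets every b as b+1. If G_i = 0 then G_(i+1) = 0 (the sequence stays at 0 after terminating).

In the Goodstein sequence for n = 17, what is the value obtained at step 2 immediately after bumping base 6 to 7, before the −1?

40

G_0 = 17. HB_4(17) = 4^2 + 1. Bump = 26. G_1 = 25.
G_1 = 25. HB_5(25) = 5^2. Bump = 36. G_2 = 35.
G_2 = 35. HB_6(35) = 5·6 + 5. Bump = 40. G_3 = 39.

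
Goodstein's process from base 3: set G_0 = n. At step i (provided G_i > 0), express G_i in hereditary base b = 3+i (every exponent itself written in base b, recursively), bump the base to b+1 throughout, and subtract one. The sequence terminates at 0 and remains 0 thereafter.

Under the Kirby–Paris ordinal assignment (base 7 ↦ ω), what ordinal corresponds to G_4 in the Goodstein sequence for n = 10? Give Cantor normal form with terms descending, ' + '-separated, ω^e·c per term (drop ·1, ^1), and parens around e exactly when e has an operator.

G_0 = 10. HB_3(10) = 3^2 + 1. Bump = 17. G_1 = 16.
G_1 = 16. HB_4(16) = 4^2. Bump = 25. G_2 = 24.
G_2 = 24. HB_5(24) = 4·5 + 4. Bump = 28. G_3 = 27.
G_3 = 27. HB_6(27) = 4·6 + 3. Bump = 31. G_4 = 30.

ω·4 + 2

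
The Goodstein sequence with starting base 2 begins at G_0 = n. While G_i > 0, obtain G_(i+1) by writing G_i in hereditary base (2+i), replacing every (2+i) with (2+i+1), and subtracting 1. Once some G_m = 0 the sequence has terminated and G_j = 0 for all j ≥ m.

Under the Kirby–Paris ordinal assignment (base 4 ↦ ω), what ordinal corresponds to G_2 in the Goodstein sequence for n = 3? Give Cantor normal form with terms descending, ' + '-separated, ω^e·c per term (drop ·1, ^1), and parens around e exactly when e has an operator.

base 2: 3 = 2 + 1; at 3: 3 + 1 = 4; next = 3
base 3: 3 = 3; at 4: 4 = 4; next = 3
base 4: 3 = 3; at 5: 3 = 3; next = 2

3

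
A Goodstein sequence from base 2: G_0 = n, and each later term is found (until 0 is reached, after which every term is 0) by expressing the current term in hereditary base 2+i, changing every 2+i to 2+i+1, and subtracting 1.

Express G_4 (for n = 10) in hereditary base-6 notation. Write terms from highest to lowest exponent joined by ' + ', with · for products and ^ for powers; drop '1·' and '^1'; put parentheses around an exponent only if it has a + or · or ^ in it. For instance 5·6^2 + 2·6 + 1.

G_0=10  [base 2] 2^(2 + 1) + 2  →[2↦3]→  3^(3 + 1) + 3 = 84  −1 ⇒ G_1=83
G_1=83  [base 3] 3^(3 + 1) + 2  →[3↦4]→  4^(4 + 1) + 2 = 1026  −1 ⇒ G_2=1025
G_2=1025  [base 4] 4^(4 + 1) + 1  →[4↦5]→  5^(5 + 1) + 1 = 15626  −1 ⇒ G_3=15625
G_3=15625  [base 5] 5^(5 + 1)  →[5↦6]→  6^(6 + 1) = 279936  −1 ⇒ G_4=279935

5·6^6 + 5·6^5 + 5·6^4 + 5·6^3 + 5·6^2 + 5·6 + 5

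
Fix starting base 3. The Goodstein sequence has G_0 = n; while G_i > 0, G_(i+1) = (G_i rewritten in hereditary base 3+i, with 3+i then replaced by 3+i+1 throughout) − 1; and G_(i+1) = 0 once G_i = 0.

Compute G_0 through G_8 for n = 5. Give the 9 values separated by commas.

5, 5, 5, 5, 4, 3, 2, 1, 0

5 —HB3→ 3 + 2 —bump→ 4 + 2 = 6 —(−1)→ 5
5 —HB4→ 4 + 1 —bump→ 5 + 1 = 6 —(−1)→ 5
5 —HB5→ 5 —bump→ 6 = 6 —(−1)→ 5
5 —HB6→ 5 —bump→ 5 = 5 —(−1)→ 4
4 —HB7→ 4 —bump→ 4 = 4 —(−1)→ 3
3 —HB8→ 3 —bump→ 3 = 3 —(−1)→ 2
2 —HB9→ 2 —bump→ 2 = 2 —(−1)→ 1
1 —HB10→ 1 —bump→ 1 = 1 —(−1)→ 0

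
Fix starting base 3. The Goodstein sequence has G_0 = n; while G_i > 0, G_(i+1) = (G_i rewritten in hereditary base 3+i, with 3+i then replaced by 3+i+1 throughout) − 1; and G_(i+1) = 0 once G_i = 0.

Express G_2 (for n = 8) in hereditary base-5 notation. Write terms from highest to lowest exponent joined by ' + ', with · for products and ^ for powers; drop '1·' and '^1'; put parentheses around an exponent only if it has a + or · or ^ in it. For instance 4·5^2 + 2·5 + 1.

2·5

G_0=8  [base 3] 2·3 + 2  →[3↦4]→  2·4 + 2 = 10  −1 ⇒ G_1=9
G_1=9  [base 4] 2·4 + 1  →[4↦5]→  2·5 + 1 = 11  −1 ⇒ G_2=10
G_2=10  [base 5] 2·5  →[5↦6]→  2·6 = 12  −1 ⇒ G_3=11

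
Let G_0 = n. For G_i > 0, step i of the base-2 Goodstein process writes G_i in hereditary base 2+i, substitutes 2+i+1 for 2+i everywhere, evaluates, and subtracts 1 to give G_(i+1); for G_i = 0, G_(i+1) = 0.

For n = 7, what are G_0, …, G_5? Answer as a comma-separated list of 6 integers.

7, 30, 259, 3127, 46657, 823543

base 2: 7 = 2^2 + 2 + 1; at 3: 3^3 + 3 + 1 = 31; next = 30
base 3: 30 = 3^3 + 3; at 4: 4^4 + 4 = 260; next = 259
base 4: 259 = 4^4 + 3; at 5: 5^5 + 3 = 3128; next = 3127
base 5: 3127 = 5^5 + 2; at 6: 6^6 + 2 = 46658; next = 46657
base 6: 46657 = 6^6 + 1; at 7: 7^7 + 1 = 823544; next = 823543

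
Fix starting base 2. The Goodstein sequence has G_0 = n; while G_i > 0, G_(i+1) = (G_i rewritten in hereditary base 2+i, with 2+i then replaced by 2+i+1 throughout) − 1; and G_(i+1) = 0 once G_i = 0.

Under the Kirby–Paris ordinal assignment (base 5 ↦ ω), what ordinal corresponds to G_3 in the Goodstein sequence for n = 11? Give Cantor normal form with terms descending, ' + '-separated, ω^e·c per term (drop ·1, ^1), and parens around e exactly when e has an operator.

ω^(ω + 1) + 2

base 2: 11 = 2^(2 + 1) + 2 + 1; at 3: 3^(3 + 1) + 3 + 1 = 85; next = 84
base 3: 84 = 3^(3 + 1) + 3; at 4: 4^(4 + 1) + 4 = 1028; next = 1027
base 4: 1027 = 4^(4 + 1) + 3; at 5: 5^(5 + 1) + 3 = 15628; next = 15627
base 5: 15627 = 5^(5 + 1) + 2; at 6: 6^(6 + 1) + 2 = 279938; next = 279937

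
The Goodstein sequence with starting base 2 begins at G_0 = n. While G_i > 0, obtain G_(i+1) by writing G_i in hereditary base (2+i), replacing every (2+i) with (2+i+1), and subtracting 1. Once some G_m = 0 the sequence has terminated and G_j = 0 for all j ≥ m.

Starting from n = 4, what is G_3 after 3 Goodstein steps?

60

(0) 4|_2 = 2^2 ↦ 3^3|_3 = 27 ⇒ 26
(1) 26|_3 = 2·3^2 + 2·3 + 2 ↦ 2·4^2 + 2·4 + 2|_4 = 42 ⇒ 41
(2) 41|_4 = 2·4^2 + 2·4 + 1 ↦ 2·5^2 + 2·5 + 1|_5 = 61 ⇒ 60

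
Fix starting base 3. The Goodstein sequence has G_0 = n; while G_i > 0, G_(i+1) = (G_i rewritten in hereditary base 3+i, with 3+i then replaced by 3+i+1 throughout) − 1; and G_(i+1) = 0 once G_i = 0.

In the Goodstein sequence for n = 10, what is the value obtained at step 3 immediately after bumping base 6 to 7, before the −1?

base 3: 10 = 3^2 + 1; at 4: 4^2 + 1 = 17; next = 16
base 4: 16 = 4^2; at 5: 5^2 = 25; next = 24
base 5: 24 = 4·5 + 4; at 6: 4·6 + 4 = 28; next = 27
base 6: 27 = 4·6 + 3; at 7: 4·7 + 3 = 31; next = 30

31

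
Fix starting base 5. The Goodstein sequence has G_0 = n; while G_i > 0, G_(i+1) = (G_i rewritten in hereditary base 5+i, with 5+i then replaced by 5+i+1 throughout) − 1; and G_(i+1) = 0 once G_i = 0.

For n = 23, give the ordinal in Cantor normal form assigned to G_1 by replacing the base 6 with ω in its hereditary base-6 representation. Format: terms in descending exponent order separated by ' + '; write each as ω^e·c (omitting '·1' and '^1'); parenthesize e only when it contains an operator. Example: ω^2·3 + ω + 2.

ω·4 + 2

23 —HB5→ 4·5 + 3 —bump→ 4·6 + 3 = 27 —(−1)→ 26
26 —HB6→ 4·6 + 2 —bump→ 4·7 + 2 = 30 —(−1)→ 29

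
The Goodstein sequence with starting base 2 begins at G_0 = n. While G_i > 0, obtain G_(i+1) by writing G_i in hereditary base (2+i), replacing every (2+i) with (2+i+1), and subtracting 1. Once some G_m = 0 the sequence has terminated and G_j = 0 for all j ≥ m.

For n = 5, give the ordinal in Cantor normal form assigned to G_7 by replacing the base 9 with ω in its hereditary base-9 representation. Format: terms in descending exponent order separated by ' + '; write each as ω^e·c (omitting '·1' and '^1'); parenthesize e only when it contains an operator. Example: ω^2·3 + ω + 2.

ω^3·3 + ω^2·3 + ω·2 + 6

i=0: 5 = 2^2 + 1 (b=2); 2→3: 3^3 + 1 = 28; 28−1 = 27
i=1: 27 = 3^3 (b=3); 3→4: 4^4 = 256; 256−1 = 255
i=2: 255 = 3·4^3 + 3·4^2 + 3·4 + 3 (b=4); 4→5: 3·5^3 + 3·5^2 + 3·5 + 3 = 468; 468−1 = 467
i=3: 467 = 3·5^3 + 3·5^2 + 3·5 + 2 (b=5); 5→6: 3·6^3 + 3·6^2 + 3·6 + 2 = 776; 776−1 = 775
i=4: 775 = 3·6^3 + 3·6^2 + 3·6 + 1 (b=6); 6→7: 3·7^3 + 3·7^2 + 3·7 + 1 = 1198; 1198−1 = 1197
i=5: 1197 = 3·7^3 + 3·7^2 + 3·7 (b=7); 7→8: 3·8^3 + 3·8^2 + 3·8 = 1752; 1752−1 = 1751
i=6: 1751 = 3·8^3 + 3·8^2 + 2·8 + 7 (b=8); 8→9: 3·9^3 + 3·9^2 + 2·9 + 7 = 2455; 2455−1 = 2454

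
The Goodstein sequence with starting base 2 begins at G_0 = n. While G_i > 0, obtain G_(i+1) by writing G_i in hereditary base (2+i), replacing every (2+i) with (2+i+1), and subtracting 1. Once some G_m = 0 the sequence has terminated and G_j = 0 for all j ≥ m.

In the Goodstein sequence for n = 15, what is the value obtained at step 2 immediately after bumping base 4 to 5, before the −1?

18753

i=0: 15 = 2^(2 + 1) + 2^2 + 2 + 1 (b=2); 2→3: 3^(3 + 1) + 3^3 + 3 + 1 = 112; 112−1 = 111
i=1: 111 = 3^(3 + 1) + 3^3 + 3 (b=3); 3→4: 4^(4 + 1) + 4^4 + 4 = 1284; 1284−1 = 1283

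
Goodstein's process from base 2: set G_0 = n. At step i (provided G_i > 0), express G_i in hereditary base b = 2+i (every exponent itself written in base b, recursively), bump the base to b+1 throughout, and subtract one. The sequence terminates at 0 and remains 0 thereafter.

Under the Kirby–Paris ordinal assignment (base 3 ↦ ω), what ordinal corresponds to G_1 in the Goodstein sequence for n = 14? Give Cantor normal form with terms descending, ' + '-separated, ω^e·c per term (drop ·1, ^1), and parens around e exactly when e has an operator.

ω^(ω + 1) + ω^ω + 2

G_0 = 14. HB_2(14) = 2^(2 + 1) + 2^2 + 2. Bump = 111. G_1 = 110.
G_1 = 110. HB_3(110) = 3^(3 + 1) + 3^3 + 2. Bump = 1282. G_2 = 1281.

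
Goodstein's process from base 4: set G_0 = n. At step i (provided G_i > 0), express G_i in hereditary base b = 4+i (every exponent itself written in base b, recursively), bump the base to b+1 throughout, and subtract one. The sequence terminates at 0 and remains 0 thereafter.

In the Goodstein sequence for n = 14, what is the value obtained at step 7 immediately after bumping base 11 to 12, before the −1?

i=0: 14 = 3·4 + 2 (b=4); 4→5: 3·5 + 2 = 17; 17−1 = 16
i=1: 16 = 3·5 + 1 (b=5); 5→6: 3·6 + 1 = 19; 19−1 = 18
i=2: 18 = 3·6 (b=6); 6→7: 3·7 = 21; 21−1 = 20
i=3: 20 = 2·7 + 6 (b=7); 7→8: 2·8 + 6 = 22; 22−1 = 21
i=4: 21 = 2·8 + 5 (b=8); 8→9: 2·9 + 5 = 23; 23−1 = 22
i=5: 22 = 2·9 + 4 (b=9); 9→10: 2·10 + 4 = 24; 24−1 = 23
i=6: 23 = 2·10 + 3 (b=10); 10→11: 2·11 + 3 = 25; 25−1 = 24
i=7: 24 = 2·11 + 2 (b=11); 11→12: 2·12 + 2 = 26; 26−1 = 25

26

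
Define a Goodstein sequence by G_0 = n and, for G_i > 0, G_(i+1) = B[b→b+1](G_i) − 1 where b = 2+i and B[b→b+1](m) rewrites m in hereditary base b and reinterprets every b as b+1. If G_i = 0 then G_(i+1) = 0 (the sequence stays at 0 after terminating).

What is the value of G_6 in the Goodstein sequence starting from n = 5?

1751

(0) 5|_2 = 2^2 + 1 ↦ 3^3 + 1|_3 = 28 ⇒ 27
(1) 27|_3 = 3^3 ↦ 4^4|_4 = 256 ⇒ 255
(2) 255|_4 = 3·4^3 + 3·4^2 + 3·4 + 3 ↦ 3·5^3 + 3·5^2 + 3·5 + 3|_5 = 468 ⇒ 467
(3) 467|_5 = 3·5^3 + 3·5^2 + 3·5 + 2 ↦ 3·6^3 + 3·6^2 + 3·6 + 2|_6 = 776 ⇒ 775
(4) 775|_6 = 3·6^3 + 3·6^2 + 3·6 + 1 ↦ 3·7^3 + 3·7^2 + 3·7 + 1|_7 = 1198 ⇒ 1197
(5) 1197|_7 = 3·7^3 + 3·7^2 + 3·7 ↦ 3·8^3 + 3·8^2 + 3·8|_8 = 1752 ⇒ 1751
(6) 1751|_8 = 3·8^3 + 3·8^2 + 2·8 + 7 ↦ 3·9^3 + 3·9^2 + 2·9 + 7|_9 = 2455 ⇒ 2454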